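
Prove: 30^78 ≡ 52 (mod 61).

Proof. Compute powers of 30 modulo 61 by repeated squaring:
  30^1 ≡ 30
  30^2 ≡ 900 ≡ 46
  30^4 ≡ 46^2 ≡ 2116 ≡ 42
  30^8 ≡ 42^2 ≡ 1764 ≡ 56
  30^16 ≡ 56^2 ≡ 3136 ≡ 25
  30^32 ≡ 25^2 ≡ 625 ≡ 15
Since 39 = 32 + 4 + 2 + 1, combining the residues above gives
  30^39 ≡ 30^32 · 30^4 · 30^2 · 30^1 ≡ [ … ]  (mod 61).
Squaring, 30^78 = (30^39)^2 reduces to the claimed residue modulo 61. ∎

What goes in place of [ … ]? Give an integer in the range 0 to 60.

30^32 · 30^4 · 30^2 · 30^1 ≡ 15 · 42 · 46 · 30 = 869400.
869400 mod 61 = 28, so 30^39 ≡ 28 (mod 61).

28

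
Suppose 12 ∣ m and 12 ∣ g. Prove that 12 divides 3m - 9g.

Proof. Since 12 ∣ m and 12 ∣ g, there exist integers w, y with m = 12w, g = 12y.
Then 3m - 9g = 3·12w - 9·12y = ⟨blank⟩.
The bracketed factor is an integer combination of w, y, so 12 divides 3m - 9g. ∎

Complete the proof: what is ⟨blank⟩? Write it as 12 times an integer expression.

12(3w - 9y)

Pull the common 12 out of every term: 3·12w - 9·12y = 12(3w - 9y).
3w - 9y is an integer, which exhibits the divisibility.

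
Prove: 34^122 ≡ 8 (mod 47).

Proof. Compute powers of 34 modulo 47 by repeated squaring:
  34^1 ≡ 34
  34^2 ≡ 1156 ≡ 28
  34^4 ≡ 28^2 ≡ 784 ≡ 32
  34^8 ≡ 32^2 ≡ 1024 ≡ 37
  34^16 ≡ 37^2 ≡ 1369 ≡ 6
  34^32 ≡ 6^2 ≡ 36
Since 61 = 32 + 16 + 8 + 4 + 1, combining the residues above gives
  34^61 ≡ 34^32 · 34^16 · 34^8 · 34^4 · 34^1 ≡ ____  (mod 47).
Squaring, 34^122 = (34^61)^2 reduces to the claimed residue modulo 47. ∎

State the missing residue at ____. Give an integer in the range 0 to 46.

34^32 · 34^16 · 34^8 · 34^4 · 34^1 ≡ 36 · 6 · 37 · 32 · 34 = 8695296.
8695296 mod 47 = 14, so 34^61 ≡ 14 (mod 47).

14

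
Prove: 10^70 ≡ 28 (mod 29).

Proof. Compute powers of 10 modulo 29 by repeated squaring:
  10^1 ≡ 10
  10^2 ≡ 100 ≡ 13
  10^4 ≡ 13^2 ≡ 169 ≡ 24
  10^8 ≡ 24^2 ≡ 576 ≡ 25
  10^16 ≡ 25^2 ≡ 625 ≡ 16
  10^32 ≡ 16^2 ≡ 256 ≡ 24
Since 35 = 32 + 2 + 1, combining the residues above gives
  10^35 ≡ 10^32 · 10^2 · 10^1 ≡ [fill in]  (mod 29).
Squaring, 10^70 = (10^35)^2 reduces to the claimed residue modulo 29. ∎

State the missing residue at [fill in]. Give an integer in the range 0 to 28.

Multiply the listed residues: 24 · 13 · 10 = 312 → 3120.
Reducing modulo 29: 3120 = 107·29 + 17, so 10^35 ≡ 17.

17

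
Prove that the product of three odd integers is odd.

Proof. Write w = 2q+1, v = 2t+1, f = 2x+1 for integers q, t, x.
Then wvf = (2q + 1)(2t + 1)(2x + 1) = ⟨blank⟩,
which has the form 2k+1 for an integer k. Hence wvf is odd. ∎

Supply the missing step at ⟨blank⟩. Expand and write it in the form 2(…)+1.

Expanding: (2q + 1)(2t + 1)(2x + 1) = 8qtx + 4qt + 4qx + 2q + 4tx + 2t + 2x + 1.
Every term except the constant is even, so this is 2(4qtx + 2qt + 2qx + q + 2tx + t + x) + 1,
and 4qtx + 2qt + 2qx + q + 2tx + t + x ∈ ℤ gives the required form.

2(4qtx + 2qt + 2qx + q + 2tx + t + x) + 1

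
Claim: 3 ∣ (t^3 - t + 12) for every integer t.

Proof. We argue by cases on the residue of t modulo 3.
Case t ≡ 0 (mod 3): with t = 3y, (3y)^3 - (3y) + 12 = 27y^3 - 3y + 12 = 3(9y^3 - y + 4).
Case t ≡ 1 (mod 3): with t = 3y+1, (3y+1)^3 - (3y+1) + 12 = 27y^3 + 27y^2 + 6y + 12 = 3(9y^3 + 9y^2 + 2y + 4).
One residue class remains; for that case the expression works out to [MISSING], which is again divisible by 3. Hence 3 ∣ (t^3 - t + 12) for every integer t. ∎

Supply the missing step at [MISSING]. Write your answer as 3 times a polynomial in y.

Only t ≡ 2 (mod 3) is unaccounted for. Put t = 3y+2:
(3y+2)^3 - (3y+2) + 12 expands to 27y^3 + 54y^2 + 33y + 18,
and factoring out 3 leaves 3(9y^3 + 18y^2 + 11y + 6).

3(9y^3 + 18y^2 + 11y + 6)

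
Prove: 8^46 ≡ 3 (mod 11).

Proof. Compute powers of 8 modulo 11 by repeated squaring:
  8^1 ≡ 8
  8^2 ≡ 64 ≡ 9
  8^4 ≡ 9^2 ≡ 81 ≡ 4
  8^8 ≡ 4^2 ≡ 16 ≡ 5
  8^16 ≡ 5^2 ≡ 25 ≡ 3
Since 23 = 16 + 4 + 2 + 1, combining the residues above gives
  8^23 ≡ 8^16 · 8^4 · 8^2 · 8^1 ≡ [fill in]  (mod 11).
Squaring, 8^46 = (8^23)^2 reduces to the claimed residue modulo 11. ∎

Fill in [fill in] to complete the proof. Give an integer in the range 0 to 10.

6

8^16 · 8^4 · 8^2 · 8^1 ≡ 3 · 4 · 9 · 8 = 864.
864 mod 11 = 6, so 8^23 ≡ 6 (mod 11).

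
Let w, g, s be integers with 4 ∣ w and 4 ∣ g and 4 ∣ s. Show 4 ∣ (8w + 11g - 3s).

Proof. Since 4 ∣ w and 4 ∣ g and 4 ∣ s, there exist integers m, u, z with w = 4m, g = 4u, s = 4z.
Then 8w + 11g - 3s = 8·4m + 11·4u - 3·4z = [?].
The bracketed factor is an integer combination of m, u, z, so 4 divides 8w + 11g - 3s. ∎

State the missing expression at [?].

4(8m + 11u - 3z)

Pull the common 4 out of every term: 8·4m + 11·4u - 3·4z = 4(8m + 11u - 3z).
8m + 11u - 3z is an integer, which exhibits the divisibility.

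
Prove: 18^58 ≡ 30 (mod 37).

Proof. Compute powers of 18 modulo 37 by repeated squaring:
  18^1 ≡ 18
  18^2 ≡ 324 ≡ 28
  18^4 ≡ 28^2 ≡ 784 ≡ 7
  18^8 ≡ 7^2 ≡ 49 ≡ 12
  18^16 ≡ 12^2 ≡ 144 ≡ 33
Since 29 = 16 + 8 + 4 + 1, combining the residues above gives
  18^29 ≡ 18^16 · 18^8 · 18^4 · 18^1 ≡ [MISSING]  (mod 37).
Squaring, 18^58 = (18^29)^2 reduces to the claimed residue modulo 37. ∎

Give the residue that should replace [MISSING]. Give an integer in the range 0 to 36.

20

18^16 · 18^8 · 18^4 · 18^1 ≡ 33 · 12 · 7 · 18 = 49896.
49896 mod 37 = 20, so 18^29 ≡ 20 (mod 37).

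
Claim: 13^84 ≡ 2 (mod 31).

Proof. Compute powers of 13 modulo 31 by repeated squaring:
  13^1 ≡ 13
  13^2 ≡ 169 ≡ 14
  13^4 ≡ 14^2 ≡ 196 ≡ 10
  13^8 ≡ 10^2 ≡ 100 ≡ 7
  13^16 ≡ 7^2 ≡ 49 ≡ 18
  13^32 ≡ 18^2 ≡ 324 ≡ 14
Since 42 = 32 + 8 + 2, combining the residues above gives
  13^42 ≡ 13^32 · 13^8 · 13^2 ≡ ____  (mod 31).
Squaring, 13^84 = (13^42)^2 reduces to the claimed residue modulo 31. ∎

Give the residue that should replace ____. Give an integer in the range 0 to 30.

8

Multiply the listed residues: 14 · 7 · 14 = 98 → 1372.
Reducing modulo 31: 1372 = 44·31 + 8, so 13^42 ≡ 8.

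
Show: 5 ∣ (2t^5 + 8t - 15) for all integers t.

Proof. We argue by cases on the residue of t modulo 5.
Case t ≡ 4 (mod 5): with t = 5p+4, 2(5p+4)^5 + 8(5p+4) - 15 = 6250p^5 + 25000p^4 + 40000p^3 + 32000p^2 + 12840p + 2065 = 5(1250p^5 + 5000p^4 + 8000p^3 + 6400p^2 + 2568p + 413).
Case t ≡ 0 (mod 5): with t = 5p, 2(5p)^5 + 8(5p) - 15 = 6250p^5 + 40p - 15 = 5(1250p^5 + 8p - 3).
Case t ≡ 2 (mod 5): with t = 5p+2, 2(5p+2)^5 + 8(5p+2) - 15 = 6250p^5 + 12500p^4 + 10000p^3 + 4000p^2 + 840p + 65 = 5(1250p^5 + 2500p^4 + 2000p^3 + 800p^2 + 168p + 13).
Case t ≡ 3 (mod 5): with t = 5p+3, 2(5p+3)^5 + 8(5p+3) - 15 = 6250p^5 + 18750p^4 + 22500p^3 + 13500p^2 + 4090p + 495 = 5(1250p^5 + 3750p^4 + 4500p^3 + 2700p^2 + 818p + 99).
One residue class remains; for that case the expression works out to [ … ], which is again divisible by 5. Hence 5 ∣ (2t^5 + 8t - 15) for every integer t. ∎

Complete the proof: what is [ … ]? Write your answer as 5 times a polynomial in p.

5(1250p^5 + 1250p^4 + 500p^3 + 100p^2 + 18p - 1)

The residues treated are {4, 0, 2, 3}, so the missing case is t ≡ 1 (mod 5); write t = 5p+1.
Then 2(5p+1)^5 + 8(5p+1) - 15 = 6250p^5 + 6250p^4 + 2500p^3 + 500p^2 + 90p - 5 = 5(1250p^5 + 1250p^4 + 500p^3 + 100p^2 + 18p - 1).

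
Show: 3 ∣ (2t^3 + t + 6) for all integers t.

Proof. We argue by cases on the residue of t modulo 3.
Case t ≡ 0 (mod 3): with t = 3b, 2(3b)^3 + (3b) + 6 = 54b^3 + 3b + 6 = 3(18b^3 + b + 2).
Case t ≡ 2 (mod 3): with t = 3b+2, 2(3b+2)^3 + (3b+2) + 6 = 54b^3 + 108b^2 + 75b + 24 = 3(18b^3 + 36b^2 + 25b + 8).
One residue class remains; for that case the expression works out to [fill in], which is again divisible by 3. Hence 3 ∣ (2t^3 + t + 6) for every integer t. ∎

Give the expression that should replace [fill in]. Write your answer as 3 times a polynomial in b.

3(18b^3 + 18b^2 + 7b + 3)

The residues treated are {0, 2}, so the missing case is t ≡ 1 (mod 3); write t = 3b+1.
Then 2(3b+1)^3 + (3b+1) + 6 = 54b^3 + 54b^2 + 21b + 9 = 3(18b^3 + 18b^2 + 7b + 3).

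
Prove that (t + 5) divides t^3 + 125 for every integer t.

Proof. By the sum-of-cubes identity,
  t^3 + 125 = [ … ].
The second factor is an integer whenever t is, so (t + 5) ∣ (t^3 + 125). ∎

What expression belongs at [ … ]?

Polynomial division of t^3 + 125 by t + 5 leaves remainder 0 and quotient t^2 - 5t + 25.
Hence t^3 + 125 = (t + 5)(t^2 - 5t + 25).

(t + 5)(t^2 - 5t + 25)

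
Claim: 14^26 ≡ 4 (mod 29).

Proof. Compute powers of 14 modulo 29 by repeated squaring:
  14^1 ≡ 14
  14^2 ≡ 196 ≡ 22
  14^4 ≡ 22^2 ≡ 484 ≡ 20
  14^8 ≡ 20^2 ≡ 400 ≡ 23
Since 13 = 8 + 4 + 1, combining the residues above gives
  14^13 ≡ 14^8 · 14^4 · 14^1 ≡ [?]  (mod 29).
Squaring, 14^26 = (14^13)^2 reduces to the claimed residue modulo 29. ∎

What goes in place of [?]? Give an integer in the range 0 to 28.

2

14^8 · 14^4 · 14^1 ≡ 23 · 20 · 14 = 6440.
6440 mod 29 = 2, so 14^13 ≡ 2 (mod 29).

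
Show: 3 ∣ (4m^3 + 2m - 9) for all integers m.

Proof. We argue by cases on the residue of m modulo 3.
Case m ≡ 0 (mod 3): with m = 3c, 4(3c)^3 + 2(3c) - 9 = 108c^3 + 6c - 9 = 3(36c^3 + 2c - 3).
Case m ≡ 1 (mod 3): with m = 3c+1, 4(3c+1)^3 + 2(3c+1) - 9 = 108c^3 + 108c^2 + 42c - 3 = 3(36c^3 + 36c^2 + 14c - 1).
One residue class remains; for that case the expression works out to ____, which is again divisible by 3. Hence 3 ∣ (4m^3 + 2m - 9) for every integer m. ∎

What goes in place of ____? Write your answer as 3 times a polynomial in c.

3(36c^3 + 72c^2 + 50c + 9)

Only m ≡ 2 (mod 3) is unaccounted for. Put m = 3c+2:
4(3c+2)^3 + 2(3c+2) - 9 expands to 108c^3 + 216c^2 + 150c + 27,
and factoring out 3 leaves 3(36c^3 + 72c^2 + 50c + 9).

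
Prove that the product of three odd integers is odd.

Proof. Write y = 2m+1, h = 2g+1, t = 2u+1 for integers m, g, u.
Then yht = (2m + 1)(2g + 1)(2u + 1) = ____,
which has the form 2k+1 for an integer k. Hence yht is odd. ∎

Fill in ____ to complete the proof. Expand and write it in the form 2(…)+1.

2(4gmu + 2gm + 2gu + g + 2mu + m + u) + 1

Expanding: (2m + 1)(2g + 1)(2u + 1) = 8gmu + 4gm + 4gu + 2g + 4mu + 2m + 2u + 1.
Every term except the constant is even, so this is 2(4gmu + 2gm + 2gu + g + 2mu + m + u) + 1,
and 4gmu + 2gm + 2gu + g + 2mu + m + u ∈ ℤ gives the required form.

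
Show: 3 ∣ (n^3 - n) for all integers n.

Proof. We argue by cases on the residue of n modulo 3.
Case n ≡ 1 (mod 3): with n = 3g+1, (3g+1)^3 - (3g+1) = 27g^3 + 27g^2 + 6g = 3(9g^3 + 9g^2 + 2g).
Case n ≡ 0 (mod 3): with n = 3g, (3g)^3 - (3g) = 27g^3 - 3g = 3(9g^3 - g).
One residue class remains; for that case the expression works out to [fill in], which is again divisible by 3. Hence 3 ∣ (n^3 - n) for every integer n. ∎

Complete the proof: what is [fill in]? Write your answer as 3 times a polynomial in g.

Only n ≡ 2 (mod 3) is unaccounted for. Put n = 3g+2:
(3g+2)^3 - (3g+2) expands to 27g^3 + 54g^2 + 33g + 6,
and factoring out 3 leaves 3(9g^3 + 18g^2 + 11g + 2).

3(9g^3 + 18g^2 + 11g + 2)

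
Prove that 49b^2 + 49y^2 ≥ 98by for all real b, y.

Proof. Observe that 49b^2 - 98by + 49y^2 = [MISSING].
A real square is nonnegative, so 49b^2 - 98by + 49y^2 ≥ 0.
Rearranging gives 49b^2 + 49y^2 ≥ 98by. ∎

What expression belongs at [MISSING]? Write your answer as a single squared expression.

(7b - 7y)^2

49b^2 - 98by + 49y^2 is a perfect-square trinomial: the outer terms are (7b)^2 and (7y)^2, and the cross term is -2·7b·7y.
So 49b^2 - 98by + 49y^2 = (7b - 7y)^2 ≥ 0.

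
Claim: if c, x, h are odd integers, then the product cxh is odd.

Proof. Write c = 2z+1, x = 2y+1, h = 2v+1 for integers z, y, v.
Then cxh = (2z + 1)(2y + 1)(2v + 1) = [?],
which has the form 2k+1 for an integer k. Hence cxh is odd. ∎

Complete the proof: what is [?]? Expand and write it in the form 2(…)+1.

2(4vyz + 2vy + 2vz + v + 2yz + y + z) + 1

(2z + 1)(2y + 1)(2v + 1) = 8vyz + 4vy + 4vz + 2v + 4yz + 2y + 2z + 1
= 2(4vyz + 2vy + 2vz + v + 2yz + y + z) + 1.
Since 4vyz + 2vy + 2vz + v + 2yz + y + z is an integer, the product is of the form 2k+1 for an integer k.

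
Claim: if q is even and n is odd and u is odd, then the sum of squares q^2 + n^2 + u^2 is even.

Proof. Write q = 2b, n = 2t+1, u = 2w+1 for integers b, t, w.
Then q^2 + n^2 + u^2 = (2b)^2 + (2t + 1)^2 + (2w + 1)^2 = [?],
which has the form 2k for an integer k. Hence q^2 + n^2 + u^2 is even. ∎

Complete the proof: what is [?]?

(2b)^2 + (2t + 1)^2 + (2w + 1)^2 = 4b^2 + 4t^2 + 4t + 4w^2 + 4w + 2
= 2(2b^2 + 2t^2 + 2t + 2w^2 + 2w + 1).
Since 2b^2 + 2t^2 + 2t + 2w^2 + 2w + 1 is an integer, the sum of squares is of the form 2k for an integer k.

2(2b^2 + 2t^2 + 2t + 2w^2 + 2w + 1)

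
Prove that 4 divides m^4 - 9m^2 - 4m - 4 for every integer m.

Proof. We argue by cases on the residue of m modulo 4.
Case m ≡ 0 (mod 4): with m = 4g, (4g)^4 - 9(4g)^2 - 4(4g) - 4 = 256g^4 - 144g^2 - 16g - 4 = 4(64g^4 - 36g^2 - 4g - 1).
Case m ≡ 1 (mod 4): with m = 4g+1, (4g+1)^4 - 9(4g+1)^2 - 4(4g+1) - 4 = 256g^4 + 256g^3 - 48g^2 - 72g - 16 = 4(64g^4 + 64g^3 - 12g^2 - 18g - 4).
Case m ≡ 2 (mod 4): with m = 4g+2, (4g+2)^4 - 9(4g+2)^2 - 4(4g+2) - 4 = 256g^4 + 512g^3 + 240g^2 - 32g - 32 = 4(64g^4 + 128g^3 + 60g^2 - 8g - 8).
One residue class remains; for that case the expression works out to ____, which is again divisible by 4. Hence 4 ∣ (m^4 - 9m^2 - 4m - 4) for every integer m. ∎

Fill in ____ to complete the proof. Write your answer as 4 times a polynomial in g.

4(64g^4 + 192g^3 + 180g^2 + 50g - 4)

Only m ≡ 3 (mod 4) is unaccounted for. Put m = 4g+3:
(4g+3)^4 - 9(4g+3)^2 - 4(4g+3) - 4 expands to 256g^4 + 768g^3 + 720g^2 + 200g - 16,
and factoring out 4 leaves 4(64g^4 + 192g^3 + 180g^2 + 50g - 4).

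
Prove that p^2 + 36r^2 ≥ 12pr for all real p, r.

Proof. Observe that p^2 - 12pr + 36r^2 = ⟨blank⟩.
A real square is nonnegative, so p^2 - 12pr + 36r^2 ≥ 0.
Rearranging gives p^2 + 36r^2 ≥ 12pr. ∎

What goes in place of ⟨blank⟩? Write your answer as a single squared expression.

(p - 6r)^2

The leading and trailing coefficients are 1^2 and 6^2, and 12 = 2·1·6, so the trinomial is (p - 6r)^2.
Hence p^2 - 12pr + 36r^2 ≥ 0.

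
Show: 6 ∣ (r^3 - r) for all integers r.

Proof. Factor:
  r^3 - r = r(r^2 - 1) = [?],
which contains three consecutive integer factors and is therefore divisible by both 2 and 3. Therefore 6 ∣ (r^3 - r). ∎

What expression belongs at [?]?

(r - 1)r(r + 1)

r(r^2 - 1) = r(r - 1)(r + 1) = (r - 1)r(r + 1).
These three factors are consecutive integers, so their product is divisible by 6.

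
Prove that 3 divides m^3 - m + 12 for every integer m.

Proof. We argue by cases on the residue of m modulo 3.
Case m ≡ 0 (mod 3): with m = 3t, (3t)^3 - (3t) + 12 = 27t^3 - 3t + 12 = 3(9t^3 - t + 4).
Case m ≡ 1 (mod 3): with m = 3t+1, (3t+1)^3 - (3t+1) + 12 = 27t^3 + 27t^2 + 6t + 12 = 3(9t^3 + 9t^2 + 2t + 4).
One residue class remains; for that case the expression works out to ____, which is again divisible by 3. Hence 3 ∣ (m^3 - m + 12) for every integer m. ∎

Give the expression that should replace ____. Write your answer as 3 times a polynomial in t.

3(9t^3 + 18t^2 + 11t + 6)

The residues treated are {0, 1}, so the missing case is m ≡ 2 (mod 3); write m = 3t+2.
Then (3t+2)^3 - (3t+2) + 12 = 27t^3 + 54t^2 + 33t + 18 = 3(9t^3 + 18t^2 + 11t + 6).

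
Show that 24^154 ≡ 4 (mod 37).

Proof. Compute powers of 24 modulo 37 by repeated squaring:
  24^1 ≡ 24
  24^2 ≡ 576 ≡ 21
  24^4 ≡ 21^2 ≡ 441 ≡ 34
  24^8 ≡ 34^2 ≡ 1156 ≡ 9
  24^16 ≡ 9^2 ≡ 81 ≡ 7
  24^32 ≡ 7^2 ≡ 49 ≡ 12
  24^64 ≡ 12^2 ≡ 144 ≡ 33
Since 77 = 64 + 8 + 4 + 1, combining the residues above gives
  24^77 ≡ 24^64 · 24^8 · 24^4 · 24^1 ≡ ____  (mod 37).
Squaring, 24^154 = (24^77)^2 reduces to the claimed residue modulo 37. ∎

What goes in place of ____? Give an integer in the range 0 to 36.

Multiply the listed residues: 33 · 9 · 34 · 24 = 297 → 10098 → 242352.
Reducing modulo 37: 242352 = 6550·37 + 2, so 24^77 ≡ 2.

2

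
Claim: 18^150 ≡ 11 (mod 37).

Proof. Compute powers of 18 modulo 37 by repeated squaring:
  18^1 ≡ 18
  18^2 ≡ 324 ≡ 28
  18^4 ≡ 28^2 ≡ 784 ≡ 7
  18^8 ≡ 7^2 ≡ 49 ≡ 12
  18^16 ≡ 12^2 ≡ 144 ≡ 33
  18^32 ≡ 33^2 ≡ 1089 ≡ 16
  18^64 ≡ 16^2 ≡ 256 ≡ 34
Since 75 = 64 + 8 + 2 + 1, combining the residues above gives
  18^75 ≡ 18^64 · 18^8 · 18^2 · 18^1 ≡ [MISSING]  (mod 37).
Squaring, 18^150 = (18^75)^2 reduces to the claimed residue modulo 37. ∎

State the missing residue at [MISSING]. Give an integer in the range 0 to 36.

23

18^64 · 18^8 · 18^2 · 18^1 ≡ 34 · 12 · 28 · 18 = 205632.
205632 mod 37 = 23, so 18^75 ≡ 23 (mod 37).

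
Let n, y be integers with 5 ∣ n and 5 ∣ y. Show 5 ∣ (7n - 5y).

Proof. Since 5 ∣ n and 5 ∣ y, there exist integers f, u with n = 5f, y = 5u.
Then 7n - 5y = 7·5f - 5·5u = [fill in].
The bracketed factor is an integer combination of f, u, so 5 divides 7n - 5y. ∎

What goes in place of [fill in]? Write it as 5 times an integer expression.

Each term has a factor of 5: 7·5f - 5·5u = 5·(7f - 5u).
Since 7f - 5u is an integer, 5 ∣ (7n - 5y).

5(7f - 5u)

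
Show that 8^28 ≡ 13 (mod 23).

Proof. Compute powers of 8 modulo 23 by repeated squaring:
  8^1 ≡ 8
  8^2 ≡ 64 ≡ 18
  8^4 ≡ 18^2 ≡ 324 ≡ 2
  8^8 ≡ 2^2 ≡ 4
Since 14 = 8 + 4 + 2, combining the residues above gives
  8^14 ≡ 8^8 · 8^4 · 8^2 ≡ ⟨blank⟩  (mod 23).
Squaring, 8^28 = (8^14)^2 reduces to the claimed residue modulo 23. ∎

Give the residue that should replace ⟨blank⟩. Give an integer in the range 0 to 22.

6

8^8 · 8^4 · 8^2 ≡ 4 · 2 · 18 = 144.
144 mod 23 = 6, so 8^14 ≡ 6 (mod 23).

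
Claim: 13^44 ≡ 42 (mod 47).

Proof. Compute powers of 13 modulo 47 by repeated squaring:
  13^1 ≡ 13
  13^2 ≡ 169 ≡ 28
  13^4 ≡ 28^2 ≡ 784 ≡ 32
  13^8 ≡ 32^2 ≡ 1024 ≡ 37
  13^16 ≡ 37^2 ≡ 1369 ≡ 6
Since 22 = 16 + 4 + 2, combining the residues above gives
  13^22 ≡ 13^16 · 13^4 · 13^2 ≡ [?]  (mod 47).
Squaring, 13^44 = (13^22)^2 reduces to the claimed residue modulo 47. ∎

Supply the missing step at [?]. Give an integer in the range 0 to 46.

18

Multiply the listed residues: 6 · 32 · 28 = 192 → 5376.
Reducing modulo 47: 5376 = 114·47 + 18, so 13^22 ≡ 18.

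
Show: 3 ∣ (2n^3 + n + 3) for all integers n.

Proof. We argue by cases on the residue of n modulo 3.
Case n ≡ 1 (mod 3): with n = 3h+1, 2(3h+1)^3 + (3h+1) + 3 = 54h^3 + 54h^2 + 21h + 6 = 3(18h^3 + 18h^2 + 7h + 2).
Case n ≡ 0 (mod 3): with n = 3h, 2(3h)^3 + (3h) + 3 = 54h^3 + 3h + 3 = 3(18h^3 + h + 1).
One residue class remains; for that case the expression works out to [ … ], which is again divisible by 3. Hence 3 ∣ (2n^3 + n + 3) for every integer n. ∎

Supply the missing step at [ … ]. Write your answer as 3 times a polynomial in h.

The residues treated are {1, 0}, so the missing case is n ≡ 2 (mod 3); write n = 3h+2.
Then 2(3h+2)^3 + (3h+2) + 3 = 54h^3 + 108h^2 + 75h + 21 = 3(18h^3 + 36h^2 + 25h + 7).

3(18h^3 + 36h^2 + 25h + 7)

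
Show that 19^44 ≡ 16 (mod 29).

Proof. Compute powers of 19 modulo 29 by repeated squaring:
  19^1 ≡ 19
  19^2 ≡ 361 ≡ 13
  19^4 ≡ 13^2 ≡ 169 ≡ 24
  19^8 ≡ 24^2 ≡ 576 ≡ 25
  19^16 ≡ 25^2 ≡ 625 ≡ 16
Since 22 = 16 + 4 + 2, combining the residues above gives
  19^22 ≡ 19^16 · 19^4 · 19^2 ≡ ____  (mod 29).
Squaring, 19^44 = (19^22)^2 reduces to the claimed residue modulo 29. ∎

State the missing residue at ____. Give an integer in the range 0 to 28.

4

Multiply the listed residues: 16 · 24 · 13 = 384 → 4992.
Reducing modulo 29: 4992 = 172·29 + 4, so 19^22 ≡ 4.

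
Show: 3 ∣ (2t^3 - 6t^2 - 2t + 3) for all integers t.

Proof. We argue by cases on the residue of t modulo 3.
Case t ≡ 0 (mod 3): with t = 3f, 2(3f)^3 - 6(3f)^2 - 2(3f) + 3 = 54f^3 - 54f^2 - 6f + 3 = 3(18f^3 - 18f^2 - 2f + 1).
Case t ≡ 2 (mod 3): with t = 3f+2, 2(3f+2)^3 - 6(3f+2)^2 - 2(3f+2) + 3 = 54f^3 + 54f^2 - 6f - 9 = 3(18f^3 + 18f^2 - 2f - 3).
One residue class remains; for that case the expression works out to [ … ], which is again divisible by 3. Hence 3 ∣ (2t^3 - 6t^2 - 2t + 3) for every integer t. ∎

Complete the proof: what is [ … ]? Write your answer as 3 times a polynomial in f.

3(18f^3 - 8f - 1)

Only t ≡ 1 (mod 3) is unaccounted for. Put t = 3f+1:
2(3f+1)^3 - 6(3f+1)^2 - 2(3f+1) + 3 expands to 54f^3 - 24f - 3,
and factoring out 3 leaves 3(18f^3 - 8f - 1).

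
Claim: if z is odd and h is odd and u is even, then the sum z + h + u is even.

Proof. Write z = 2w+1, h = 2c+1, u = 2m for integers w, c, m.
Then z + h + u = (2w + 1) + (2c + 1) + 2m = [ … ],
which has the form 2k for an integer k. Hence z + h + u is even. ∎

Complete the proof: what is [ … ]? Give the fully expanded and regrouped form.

2(c + m + w + 1)

(2w + 1) + (2c + 1) + 2m = 2c + 2m + 2w + 2
= 2(c + m + w + 1).
Since c + m + w + 1 is an integer, the sum is of the form 2k for an integer k.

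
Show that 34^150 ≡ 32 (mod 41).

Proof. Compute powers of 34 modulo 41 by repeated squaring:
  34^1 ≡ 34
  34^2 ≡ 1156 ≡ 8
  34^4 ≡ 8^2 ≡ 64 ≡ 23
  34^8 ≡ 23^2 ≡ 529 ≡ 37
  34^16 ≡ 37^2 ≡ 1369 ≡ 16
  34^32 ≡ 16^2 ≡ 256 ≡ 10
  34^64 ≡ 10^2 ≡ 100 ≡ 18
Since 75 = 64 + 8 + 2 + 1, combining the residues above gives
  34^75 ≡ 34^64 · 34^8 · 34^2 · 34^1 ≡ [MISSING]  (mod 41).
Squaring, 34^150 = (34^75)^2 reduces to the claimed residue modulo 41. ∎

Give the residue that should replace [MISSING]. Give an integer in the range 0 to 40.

14

Multiply the listed residues: 18 · 37 · 8 · 34 = 666 → 5328 → 181152.
Reducing modulo 41: 181152 = 4418·41 + 14, so 34^75 ≡ 14.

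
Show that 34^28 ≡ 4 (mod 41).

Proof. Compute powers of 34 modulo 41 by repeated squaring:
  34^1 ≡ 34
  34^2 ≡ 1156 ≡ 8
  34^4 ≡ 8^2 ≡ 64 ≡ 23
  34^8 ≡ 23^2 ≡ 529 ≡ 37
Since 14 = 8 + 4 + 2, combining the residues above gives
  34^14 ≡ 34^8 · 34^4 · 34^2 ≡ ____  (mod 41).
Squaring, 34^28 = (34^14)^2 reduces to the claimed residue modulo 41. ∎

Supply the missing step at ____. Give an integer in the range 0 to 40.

2

Multiply the listed residues: 37 · 23 · 8 = 851 → 6808.
Reducing modulo 41: 6808 = 166·41 + 2, so 34^14 ≡ 2.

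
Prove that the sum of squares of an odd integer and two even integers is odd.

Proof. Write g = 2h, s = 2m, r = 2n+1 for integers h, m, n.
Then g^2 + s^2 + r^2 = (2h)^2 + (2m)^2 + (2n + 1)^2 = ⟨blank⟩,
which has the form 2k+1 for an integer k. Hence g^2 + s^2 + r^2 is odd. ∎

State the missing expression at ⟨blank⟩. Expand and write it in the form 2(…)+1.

(2h)^2 + (2m)^2 + (2n + 1)^2 = 4h^2 + 4m^2 + 4n^2 + 4n + 1
= 2(2h^2 + 2m^2 + 2n^2 + 2n) + 1.
Since 2h^2 + 2m^2 + 2n^2 + 2n is an integer, the sum of squares is of the form 2k+1 for an integer k.

2(2h^2 + 2m^2 + 2n^2 + 2n) + 1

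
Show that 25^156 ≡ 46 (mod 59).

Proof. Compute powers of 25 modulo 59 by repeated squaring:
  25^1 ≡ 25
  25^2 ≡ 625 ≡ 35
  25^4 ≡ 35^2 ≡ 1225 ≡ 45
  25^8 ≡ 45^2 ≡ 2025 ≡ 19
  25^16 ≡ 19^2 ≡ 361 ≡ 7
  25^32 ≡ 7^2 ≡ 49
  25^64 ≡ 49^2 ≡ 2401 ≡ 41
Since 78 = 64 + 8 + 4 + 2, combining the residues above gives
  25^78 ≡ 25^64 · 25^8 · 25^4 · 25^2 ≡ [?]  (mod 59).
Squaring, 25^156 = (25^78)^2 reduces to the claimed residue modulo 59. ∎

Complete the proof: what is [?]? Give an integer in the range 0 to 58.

20

Multiply the listed residues: 41 · 19 · 45 · 35 = 779 → 35055 → 1226925.
Reducing modulo 59: 1226925 = 20795·59 + 20, so 25^78 ≡ 20.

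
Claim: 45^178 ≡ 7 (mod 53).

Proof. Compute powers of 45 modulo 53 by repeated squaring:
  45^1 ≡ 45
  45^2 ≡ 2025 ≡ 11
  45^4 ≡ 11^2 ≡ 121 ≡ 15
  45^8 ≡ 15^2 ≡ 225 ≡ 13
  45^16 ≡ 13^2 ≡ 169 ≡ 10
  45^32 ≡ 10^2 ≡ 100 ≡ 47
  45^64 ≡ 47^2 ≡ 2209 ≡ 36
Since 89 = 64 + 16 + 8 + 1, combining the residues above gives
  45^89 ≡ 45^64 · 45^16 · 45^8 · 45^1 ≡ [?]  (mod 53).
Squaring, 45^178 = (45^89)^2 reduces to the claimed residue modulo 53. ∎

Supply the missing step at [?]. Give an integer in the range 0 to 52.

45^64 · 45^16 · 45^8 · 45^1 ≡ 36 · 10 · 13 · 45 = 210600.
210600 mod 53 = 31, so 45^89 ≡ 31 (mod 53).

31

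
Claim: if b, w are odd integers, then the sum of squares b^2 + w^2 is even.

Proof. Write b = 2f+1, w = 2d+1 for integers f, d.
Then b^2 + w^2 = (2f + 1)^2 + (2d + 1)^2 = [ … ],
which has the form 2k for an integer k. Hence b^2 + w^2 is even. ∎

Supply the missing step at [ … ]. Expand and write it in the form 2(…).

Expanding: (2f + 1)^2 + (2d + 1)^2 = 4d^2 + 4d + 4f^2 + 4f + 2.
Every term is even; pulling out the factor of 2 gives 2(2d^2 + 2d + 2f^2 + 2f + 1).

2(2d^2 + 2d + 2f^2 + 2f + 1)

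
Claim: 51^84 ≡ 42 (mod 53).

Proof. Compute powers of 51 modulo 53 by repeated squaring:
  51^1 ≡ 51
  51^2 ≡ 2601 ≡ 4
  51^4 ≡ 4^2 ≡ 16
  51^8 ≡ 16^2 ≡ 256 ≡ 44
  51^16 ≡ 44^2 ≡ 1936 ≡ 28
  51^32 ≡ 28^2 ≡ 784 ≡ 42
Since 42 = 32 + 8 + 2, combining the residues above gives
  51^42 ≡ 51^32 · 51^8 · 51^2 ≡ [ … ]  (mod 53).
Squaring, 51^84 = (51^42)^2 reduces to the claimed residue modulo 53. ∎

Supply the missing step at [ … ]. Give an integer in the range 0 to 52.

Multiply the listed residues: 42 · 44 · 4 = 1848 → 7392.
Reducing modulo 53: 7392 = 139·53 + 25, so 51^42 ≡ 25.

25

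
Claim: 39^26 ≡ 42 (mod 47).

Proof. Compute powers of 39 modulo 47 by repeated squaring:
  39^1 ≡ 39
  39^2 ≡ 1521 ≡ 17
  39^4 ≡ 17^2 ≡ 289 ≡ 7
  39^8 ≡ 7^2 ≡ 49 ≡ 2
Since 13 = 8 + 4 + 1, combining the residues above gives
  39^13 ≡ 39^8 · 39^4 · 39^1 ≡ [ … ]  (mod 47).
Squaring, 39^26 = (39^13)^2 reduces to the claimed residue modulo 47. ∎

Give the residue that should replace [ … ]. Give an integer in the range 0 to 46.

29

Multiply the listed residues: 2 · 7 · 39 = 14 → 546.
Reducing modulo 47: 546 = 11·47 + 29, so 39^13 ≡ 29.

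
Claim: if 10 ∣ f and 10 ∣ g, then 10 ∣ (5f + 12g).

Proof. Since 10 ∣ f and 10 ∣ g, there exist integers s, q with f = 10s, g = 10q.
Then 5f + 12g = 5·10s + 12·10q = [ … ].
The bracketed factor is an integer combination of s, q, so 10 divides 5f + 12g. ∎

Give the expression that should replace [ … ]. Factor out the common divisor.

Each term has a factor of 10: 5·10s + 12·10q = 10·(12q + 5s).
Since 12q + 5s is an integer, 10 ∣ (5f + 12g).

10(12q + 5s)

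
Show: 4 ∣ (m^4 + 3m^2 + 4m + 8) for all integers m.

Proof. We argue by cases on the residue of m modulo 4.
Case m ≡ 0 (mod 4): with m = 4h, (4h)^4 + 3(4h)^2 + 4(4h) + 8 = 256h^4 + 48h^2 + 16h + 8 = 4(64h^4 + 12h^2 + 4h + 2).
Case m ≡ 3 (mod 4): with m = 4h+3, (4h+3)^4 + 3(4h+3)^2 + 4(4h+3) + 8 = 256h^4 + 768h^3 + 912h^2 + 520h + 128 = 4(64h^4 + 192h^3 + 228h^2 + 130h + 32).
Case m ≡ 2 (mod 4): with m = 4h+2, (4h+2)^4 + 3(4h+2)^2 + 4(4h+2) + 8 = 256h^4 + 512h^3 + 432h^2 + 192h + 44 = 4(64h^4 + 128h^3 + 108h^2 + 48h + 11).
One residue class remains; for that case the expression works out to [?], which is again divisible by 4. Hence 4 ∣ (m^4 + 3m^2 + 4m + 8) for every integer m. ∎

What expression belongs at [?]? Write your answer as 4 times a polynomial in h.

4(64h^4 + 64h^3 + 36h^2 + 14h + 4)

The residues treated are {0, 3, 2}, so the missing case is m ≡ 1 (mod 4); write m = 4h+1.
Then (4h+1)^4 + 3(4h+1)^2 + 4(4h+1) + 8 = 256h^4 + 256h^3 + 144h^2 + 56h + 16 = 4(64h^4 + 64h^3 + 36h^2 + 14h + 4).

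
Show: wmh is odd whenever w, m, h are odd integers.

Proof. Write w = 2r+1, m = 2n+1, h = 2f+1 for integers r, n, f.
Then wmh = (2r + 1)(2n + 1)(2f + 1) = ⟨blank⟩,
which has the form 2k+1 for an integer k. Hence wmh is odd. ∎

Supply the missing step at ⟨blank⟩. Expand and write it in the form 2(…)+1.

Expanding: (2r + 1)(2n + 1)(2f + 1) = 8fnr + 4fn + 4fr + 2f + 4nr + 2n + 2r + 1.
Every term except the constant is even, so this is 2(4fnr + 2fn + 2fr + f + 2nr + n + r) + 1,
and 4fnr + 2fn + 2fr + f + 2nr + n + r ∈ ℤ gives the required form.

2(4fnr + 2fn + 2fr + f + 2nr + n + r) + 1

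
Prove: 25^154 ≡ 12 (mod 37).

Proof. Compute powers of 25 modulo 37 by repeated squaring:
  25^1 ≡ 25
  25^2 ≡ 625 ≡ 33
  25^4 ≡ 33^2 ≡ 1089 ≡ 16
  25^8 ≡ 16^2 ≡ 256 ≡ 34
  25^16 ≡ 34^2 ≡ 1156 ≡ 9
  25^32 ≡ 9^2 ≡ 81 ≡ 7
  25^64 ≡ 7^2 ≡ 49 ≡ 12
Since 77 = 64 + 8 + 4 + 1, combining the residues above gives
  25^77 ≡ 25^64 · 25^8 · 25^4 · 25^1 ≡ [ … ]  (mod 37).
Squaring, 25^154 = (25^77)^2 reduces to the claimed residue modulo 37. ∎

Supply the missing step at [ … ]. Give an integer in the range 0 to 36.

25^64 · 25^8 · 25^4 · 25^1 ≡ 12 · 34 · 16 · 25 = 163200.
163200 mod 37 = 30, so 25^77 ≡ 30 (mod 37).

30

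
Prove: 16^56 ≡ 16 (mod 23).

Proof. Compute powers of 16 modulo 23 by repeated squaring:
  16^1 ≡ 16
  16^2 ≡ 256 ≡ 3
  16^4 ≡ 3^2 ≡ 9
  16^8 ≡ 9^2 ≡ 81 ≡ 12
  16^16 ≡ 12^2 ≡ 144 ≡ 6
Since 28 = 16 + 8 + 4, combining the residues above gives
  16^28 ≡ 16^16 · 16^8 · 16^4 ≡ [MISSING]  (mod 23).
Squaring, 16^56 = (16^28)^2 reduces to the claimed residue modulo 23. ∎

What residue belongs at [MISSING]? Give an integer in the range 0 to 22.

4

16^16 · 16^8 · 16^4 ≡ 6 · 12 · 9 = 648.
648 mod 23 = 4, so 16^28 ≡ 4 (mod 23).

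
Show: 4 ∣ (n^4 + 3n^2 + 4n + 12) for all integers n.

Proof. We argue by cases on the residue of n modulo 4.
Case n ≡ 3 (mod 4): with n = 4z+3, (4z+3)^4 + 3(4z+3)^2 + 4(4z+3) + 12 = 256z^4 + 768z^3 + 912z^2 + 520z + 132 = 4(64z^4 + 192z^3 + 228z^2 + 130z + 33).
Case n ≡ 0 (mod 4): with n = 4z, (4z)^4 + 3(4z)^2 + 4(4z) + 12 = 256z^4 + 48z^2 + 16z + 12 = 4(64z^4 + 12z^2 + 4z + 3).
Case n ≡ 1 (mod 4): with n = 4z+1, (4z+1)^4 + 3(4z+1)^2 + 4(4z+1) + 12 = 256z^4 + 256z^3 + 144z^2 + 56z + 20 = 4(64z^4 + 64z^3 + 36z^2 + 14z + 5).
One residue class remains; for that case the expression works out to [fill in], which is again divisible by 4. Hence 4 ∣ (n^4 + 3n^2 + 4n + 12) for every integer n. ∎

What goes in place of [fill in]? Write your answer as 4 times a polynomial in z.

4(64z^4 + 128z^3 + 108z^2 + 48z + 12)

Only n ≡ 2 (mod 4) is unaccounted for. Put n = 4z+2:
(4z+2)^4 + 3(4z+2)^2 + 4(4z+2) + 12 expands to 256z^4 + 512z^3 + 432z^2 + 192z + 48,
and factoring out 4 leaves 4(64z^4 + 128z^3 + 108z^2 + 48z + 12).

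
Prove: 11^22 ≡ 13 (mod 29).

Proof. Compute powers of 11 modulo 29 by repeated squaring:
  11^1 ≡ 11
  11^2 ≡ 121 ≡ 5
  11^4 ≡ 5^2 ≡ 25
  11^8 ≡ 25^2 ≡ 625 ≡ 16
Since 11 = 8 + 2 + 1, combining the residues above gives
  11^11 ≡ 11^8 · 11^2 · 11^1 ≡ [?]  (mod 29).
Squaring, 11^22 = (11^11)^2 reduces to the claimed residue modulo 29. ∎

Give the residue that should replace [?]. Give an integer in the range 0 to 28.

10

11^8 · 11^2 · 11^1 ≡ 16 · 5 · 11 = 880.
880 mod 29 = 10, so 11^11 ≡ 10 (mod 29).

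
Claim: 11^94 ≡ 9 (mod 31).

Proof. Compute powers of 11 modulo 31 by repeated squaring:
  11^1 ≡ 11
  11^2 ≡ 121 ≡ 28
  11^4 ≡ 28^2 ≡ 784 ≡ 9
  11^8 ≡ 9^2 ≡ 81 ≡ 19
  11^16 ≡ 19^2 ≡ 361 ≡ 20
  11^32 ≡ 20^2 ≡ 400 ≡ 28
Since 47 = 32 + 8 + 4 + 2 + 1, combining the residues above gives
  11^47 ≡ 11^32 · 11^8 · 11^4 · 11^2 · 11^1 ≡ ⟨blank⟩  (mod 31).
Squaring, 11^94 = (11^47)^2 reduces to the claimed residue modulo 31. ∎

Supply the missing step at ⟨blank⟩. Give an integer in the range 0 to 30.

3

11^32 · 11^8 · 11^4 · 11^2 · 11^1 ≡ 28 · 19 · 9 · 28 · 11 = 1474704.
1474704 mod 31 = 3, so 11^47 ≡ 3 (mod 31).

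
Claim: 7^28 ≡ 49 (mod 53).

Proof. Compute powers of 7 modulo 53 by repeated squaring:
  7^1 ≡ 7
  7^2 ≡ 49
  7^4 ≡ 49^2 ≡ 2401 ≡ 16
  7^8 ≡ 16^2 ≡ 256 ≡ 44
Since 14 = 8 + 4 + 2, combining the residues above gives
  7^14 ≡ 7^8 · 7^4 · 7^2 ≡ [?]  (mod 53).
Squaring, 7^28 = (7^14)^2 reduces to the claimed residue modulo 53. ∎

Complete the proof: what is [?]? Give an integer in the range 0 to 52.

Multiply the listed residues: 44 · 16 · 49 = 704 → 34496.
Reducing modulo 53: 34496 = 650·53 + 46, so 7^14 ≡ 46.

46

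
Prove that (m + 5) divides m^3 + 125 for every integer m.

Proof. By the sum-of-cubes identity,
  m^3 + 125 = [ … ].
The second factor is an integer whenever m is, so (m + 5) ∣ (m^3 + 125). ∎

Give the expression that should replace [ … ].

Polynomial division of m^3 + 125 by m + 5 leaves remainder 0 and quotient m^2 - 5m + 25.
Hence m^3 + 125 = (m + 5)(m^2 - 5m + 25).

(m + 5)(m^2 - 5m + 25)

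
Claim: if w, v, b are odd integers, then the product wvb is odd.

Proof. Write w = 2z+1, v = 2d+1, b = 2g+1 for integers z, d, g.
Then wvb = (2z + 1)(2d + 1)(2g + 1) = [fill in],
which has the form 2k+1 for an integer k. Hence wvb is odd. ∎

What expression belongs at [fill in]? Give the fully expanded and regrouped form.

(2z + 1)(2d + 1)(2g + 1) = 8dgz + 4dg + 4dz + 2d + 4gz + 2g + 2z + 1
= 2(4dgz + 2dg + 2dz + d + 2gz + g + z) + 1.
Since 4dgz + 2dg + 2dz + d + 2gz + g + z is an integer, the product is of the form 2k+1 for an integer k.

2(4dgz + 2dg + 2dz + d + 2gz + g + z) + 1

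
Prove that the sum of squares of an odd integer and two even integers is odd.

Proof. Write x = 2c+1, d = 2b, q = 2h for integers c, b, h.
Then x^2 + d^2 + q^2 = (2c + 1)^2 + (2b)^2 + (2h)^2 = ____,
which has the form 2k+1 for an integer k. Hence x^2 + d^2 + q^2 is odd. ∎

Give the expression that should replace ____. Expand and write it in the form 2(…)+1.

2(2b^2 + 2c^2 + 2c + 2h^2) + 1

(2c + 1)^2 + (2b)^2 + (2h)^2 = 4b^2 + 4c^2 + 4c + 4h^2 + 1
= 2(2b^2 + 2c^2 + 2c + 2h^2) + 1.
Since 2b^2 + 2c^2 + 2c + 2h^2 is an integer, the sum of squares is of the form 2k+1 for an integer k.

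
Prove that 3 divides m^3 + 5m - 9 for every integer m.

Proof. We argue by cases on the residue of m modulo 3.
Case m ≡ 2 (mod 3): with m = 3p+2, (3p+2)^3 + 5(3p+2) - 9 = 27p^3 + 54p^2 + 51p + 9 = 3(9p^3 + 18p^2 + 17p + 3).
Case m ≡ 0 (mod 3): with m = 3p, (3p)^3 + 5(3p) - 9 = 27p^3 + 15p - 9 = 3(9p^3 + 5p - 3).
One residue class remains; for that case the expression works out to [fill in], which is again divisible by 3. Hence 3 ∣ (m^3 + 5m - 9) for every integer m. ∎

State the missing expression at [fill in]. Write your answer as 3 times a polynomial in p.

The residues treated are {2, 0}, so the missing case is m ≡ 1 (mod 3); write m = 3p+1.
Then (3p+1)^3 + 5(3p+1) - 9 = 27p^3 + 27p^2 + 24p - 3 = 3(9p^3 + 9p^2 + 8p - 1).

3(9p^3 + 9p^2 + 8p - 1)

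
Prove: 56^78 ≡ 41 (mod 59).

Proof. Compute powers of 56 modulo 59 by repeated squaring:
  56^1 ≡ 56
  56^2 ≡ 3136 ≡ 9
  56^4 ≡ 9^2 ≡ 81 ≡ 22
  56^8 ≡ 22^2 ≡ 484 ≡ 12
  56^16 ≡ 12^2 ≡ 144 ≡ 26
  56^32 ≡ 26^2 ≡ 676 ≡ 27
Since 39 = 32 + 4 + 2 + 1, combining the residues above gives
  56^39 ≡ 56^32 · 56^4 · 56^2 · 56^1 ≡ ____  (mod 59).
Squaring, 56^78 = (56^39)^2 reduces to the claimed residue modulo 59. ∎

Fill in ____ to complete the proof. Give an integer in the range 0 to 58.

10

Multiply the listed residues: 27 · 22 · 9 · 56 = 594 → 5346 → 299376.
Reducing modulo 59: 299376 = 5074·59 + 10, so 56^39 ≡ 10.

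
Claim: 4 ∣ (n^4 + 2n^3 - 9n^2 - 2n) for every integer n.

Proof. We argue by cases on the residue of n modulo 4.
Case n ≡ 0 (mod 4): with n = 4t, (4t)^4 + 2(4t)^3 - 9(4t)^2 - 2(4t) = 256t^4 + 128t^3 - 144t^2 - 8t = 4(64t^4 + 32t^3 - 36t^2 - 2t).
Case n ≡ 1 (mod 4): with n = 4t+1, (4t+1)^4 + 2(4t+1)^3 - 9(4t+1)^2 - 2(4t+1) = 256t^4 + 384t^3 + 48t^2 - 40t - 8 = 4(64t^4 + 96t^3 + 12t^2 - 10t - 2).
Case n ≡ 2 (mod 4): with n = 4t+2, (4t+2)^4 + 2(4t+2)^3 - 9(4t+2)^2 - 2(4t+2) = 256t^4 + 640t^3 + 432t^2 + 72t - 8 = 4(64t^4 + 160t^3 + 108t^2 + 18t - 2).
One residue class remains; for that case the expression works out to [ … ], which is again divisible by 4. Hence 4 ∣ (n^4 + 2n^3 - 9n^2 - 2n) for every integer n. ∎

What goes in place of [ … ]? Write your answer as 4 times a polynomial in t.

4(64t^4 + 224t^3 + 252t^2 + 106t + 12)

The residues treated are {0, 1, 2}, so the missing case is n ≡ 3 (mod 4); write n = 4t+3.
Then (4t+3)^4 + 2(4t+3)^3 - 9(4t+3)^2 - 2(4t+3) = 256t^4 + 896t^3 + 1008t^2 + 424t + 48 = 4(64t^4 + 224t^3 + 252t^2 + 106t + 12).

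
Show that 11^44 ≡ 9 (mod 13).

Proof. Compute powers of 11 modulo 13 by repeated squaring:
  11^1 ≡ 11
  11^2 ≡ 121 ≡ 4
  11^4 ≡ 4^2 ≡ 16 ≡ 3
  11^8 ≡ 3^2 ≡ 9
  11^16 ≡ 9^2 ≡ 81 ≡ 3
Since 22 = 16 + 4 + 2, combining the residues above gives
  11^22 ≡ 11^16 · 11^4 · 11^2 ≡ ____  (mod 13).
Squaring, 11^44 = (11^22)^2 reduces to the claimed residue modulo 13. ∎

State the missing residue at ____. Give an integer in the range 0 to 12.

11^16 · 11^4 · 11^2 ≡ 3 · 3 · 4 = 36.
36 mod 13 = 10, so 11^22 ≡ 10 (mod 13).

10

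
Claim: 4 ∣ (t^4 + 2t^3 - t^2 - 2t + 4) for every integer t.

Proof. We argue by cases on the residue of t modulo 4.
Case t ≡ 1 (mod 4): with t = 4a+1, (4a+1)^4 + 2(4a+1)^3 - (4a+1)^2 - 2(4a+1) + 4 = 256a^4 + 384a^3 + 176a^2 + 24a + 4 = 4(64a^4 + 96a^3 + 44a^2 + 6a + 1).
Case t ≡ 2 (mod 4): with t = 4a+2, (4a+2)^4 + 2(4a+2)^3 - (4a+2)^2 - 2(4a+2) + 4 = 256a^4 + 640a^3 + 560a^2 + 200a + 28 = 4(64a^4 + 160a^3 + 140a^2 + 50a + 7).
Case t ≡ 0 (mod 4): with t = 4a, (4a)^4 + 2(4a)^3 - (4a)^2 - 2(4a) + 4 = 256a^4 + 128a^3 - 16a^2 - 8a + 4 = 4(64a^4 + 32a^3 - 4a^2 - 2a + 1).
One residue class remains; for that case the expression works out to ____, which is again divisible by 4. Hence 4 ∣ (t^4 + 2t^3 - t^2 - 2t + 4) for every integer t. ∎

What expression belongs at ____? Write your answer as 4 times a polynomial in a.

4(64a^4 + 224a^3 + 284a^2 + 154a + 31)

The residues treated are {1, 2, 0}, so the missing case is t ≡ 3 (mod 4); write t = 4a+3.
Then (4a+3)^4 + 2(4a+3)^3 - (4a+3)^2 - 2(4a+3) + 4 = 256a^4 + 896a^3 + 1136a^2 + 616a + 124 = 4(64a^4 + 224a^3 + 284a^2 + 154a + 31).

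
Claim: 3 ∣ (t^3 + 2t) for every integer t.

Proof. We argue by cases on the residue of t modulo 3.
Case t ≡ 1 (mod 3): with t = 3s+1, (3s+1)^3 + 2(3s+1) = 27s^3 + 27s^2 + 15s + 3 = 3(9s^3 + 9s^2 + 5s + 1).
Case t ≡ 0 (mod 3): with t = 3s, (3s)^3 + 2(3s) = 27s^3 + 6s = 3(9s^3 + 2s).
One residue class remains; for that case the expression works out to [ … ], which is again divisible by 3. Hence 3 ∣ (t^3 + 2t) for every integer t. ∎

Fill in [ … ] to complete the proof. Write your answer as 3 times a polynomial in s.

Only t ≡ 2 (mod 3) is unaccounted for. Put t = 3s+2:
(3s+2)^3 + 2(3s+2) expands to 27s^3 + 54s^2 + 42s + 12,
and factoring out 3 leaves 3(9s^3 + 18s^2 + 14s + 4).

3(9s^3 + 18s^2 + 14s + 4)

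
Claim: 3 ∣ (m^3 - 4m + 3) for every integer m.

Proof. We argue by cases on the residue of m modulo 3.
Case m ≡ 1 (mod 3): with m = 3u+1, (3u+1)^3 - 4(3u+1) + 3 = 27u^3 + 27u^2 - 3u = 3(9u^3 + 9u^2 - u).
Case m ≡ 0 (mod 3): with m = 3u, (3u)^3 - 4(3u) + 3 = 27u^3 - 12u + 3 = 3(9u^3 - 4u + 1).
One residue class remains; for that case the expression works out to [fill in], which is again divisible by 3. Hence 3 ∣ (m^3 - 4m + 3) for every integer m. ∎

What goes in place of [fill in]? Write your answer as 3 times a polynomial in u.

3(9u^3 + 18u^2 + 8u + 1)

Only m ≡ 2 (mod 3) is unaccounted for. Put m = 3u+2:
(3u+2)^3 - 4(3u+2) + 3 expands to 27u^3 + 54u^2 + 24u + 3,
and factoring out 3 leaves 3(9u^3 + 18u^2 + 8u + 1).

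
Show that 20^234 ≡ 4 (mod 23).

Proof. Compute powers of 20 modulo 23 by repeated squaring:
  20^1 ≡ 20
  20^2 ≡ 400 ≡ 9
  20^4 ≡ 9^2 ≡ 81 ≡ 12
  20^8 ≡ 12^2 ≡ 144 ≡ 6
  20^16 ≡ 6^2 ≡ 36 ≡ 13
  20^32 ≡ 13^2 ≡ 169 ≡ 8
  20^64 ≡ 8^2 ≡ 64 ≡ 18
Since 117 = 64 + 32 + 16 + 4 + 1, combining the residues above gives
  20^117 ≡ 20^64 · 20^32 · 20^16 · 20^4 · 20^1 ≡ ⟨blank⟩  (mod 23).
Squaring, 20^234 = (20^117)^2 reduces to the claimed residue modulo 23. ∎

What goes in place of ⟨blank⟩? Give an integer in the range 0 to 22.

21

Multiply the listed residues: 18 · 8 · 13 · 12 · 20 = 144 → 1872 → 22464 → 449280.
Reducing modulo 23: 449280 = 19533·23 + 21, so 20^117 ≡ 21.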